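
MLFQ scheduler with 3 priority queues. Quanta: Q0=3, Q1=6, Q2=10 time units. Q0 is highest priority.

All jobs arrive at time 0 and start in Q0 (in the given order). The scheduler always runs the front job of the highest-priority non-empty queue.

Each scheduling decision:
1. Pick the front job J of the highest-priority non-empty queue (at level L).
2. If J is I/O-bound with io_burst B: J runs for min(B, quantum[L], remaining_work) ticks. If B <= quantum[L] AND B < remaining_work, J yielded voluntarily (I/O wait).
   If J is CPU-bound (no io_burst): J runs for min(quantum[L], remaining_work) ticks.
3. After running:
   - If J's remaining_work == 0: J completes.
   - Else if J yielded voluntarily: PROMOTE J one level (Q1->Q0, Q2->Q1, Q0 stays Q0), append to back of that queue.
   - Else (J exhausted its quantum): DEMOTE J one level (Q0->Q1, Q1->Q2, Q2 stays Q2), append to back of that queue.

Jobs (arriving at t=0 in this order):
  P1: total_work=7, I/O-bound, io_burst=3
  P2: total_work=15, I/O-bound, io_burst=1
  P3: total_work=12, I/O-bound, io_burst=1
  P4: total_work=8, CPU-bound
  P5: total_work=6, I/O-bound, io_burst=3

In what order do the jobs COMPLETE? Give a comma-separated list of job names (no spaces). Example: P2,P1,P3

t=0-3: P1@Q0 runs 3, rem=4, I/O yield, promote→Q0. Q0=[P2,P3,P4,P5,P1] Q1=[] Q2=[]
t=3-4: P2@Q0 runs 1, rem=14, I/O yield, promote→Q0. Q0=[P3,P4,P5,P1,P2] Q1=[] Q2=[]
t=4-5: P3@Q0 runs 1, rem=11, I/O yield, promote→Q0. Q0=[P4,P5,P1,P2,P3] Q1=[] Q2=[]
t=5-8: P4@Q0 runs 3, rem=5, quantum used, demote→Q1. Q0=[P5,P1,P2,P3] Q1=[P4] Q2=[]
t=8-11: P5@Q0 runs 3, rem=3, I/O yield, promote→Q0. Q0=[P1,P2,P3,P5] Q1=[P4] Q2=[]
t=11-14: P1@Q0 runs 3, rem=1, I/O yield, promote→Q0. Q0=[P2,P3,P5,P1] Q1=[P4] Q2=[]
t=14-15: P2@Q0 runs 1, rem=13, I/O yield, promote→Q0. Q0=[P3,P5,P1,P2] Q1=[P4] Q2=[]
t=15-16: P3@Q0 runs 1, rem=10, I/O yield, promote→Q0. Q0=[P5,P1,P2,P3] Q1=[P4] Q2=[]
t=16-19: P5@Q0 runs 3, rem=0, completes. Q0=[P1,P2,P3] Q1=[P4] Q2=[]
t=19-20: P1@Q0 runs 1, rem=0, completes. Q0=[P2,P3] Q1=[P4] Q2=[]
t=20-21: P2@Q0 runs 1, rem=12, I/O yield, promote→Q0. Q0=[P3,P2] Q1=[P4] Q2=[]
t=21-22: P3@Q0 runs 1, rem=9, I/O yield, promote→Q0. Q0=[P2,P3] Q1=[P4] Q2=[]
t=22-23: P2@Q0 runs 1, rem=11, I/O yield, promote→Q0. Q0=[P3,P2] Q1=[P4] Q2=[]
t=23-24: P3@Q0 runs 1, rem=8, I/O yield, promote→Q0. Q0=[P2,P3] Q1=[P4] Q2=[]
t=24-25: P2@Q0 runs 1, rem=10, I/O yield, promote→Q0. Q0=[P3,P2] Q1=[P4] Q2=[]
t=25-26: P3@Q0 runs 1, rem=7, I/O yield, promote→Q0. Q0=[P2,P3] Q1=[P4] Q2=[]
t=26-27: P2@Q0 runs 1, rem=9, I/O yield, promote→Q0. Q0=[P3,P2] Q1=[P4] Q2=[]
t=27-28: P3@Q0 runs 1, rem=6, I/O yield, promote→Q0. Q0=[P2,P3] Q1=[P4] Q2=[]
t=28-29: P2@Q0 runs 1, rem=8, I/O yield, promote→Q0. Q0=[P3,P2] Q1=[P4] Q2=[]
t=29-30: P3@Q0 runs 1, rem=5, I/O yield, promote→Q0. Q0=[P2,P3] Q1=[P4] Q2=[]
t=30-31: P2@Q0 runs 1, rem=7, I/O yield, promote→Q0. Q0=[P3,P2] Q1=[P4] Q2=[]
t=31-32: P3@Q0 runs 1, rem=4, I/O yield, promote→Q0. Q0=[P2,P3] Q1=[P4] Q2=[]
t=32-33: P2@Q0 runs 1, rem=6, I/O yield, promote→Q0. Q0=[P3,P2] Q1=[P4] Q2=[]
t=33-34: P3@Q0 runs 1, rem=3, I/O yield, promote→Q0. Q0=[P2,P3] Q1=[P4] Q2=[]
t=34-35: P2@Q0 runs 1, rem=5, I/O yield, promote→Q0. Q0=[P3,P2] Q1=[P4] Q2=[]
t=35-36: P3@Q0 runs 1, rem=2, I/O yield, promote→Q0. Q0=[P2,P3] Q1=[P4] Q2=[]
t=36-37: P2@Q0 runs 1, rem=4, I/O yield, promote→Q0. Q0=[P3,P2] Q1=[P4] Q2=[]
t=37-38: P3@Q0 runs 1, rem=1, I/O yield, promote→Q0. Q0=[P2,P3] Q1=[P4] Q2=[]
t=38-39: P2@Q0 runs 1, rem=3, I/O yield, promote→Q0. Q0=[P3,P2] Q1=[P4] Q2=[]
t=39-40: P3@Q0 runs 1, rem=0, completes. Q0=[P2] Q1=[P4] Q2=[]
t=40-41: P2@Q0 runs 1, rem=2, I/O yield, promote→Q0. Q0=[P2] Q1=[P4] Q2=[]
t=41-42: P2@Q0 runs 1, rem=1, I/O yield, promote→Q0. Q0=[P2] Q1=[P4] Q2=[]
t=42-43: P2@Q0 runs 1, rem=0, completes. Q0=[] Q1=[P4] Q2=[]
t=43-48: P4@Q1 runs 5, rem=0, completes. Q0=[] Q1=[] Q2=[]

Answer: P5,P1,P3,P2,P4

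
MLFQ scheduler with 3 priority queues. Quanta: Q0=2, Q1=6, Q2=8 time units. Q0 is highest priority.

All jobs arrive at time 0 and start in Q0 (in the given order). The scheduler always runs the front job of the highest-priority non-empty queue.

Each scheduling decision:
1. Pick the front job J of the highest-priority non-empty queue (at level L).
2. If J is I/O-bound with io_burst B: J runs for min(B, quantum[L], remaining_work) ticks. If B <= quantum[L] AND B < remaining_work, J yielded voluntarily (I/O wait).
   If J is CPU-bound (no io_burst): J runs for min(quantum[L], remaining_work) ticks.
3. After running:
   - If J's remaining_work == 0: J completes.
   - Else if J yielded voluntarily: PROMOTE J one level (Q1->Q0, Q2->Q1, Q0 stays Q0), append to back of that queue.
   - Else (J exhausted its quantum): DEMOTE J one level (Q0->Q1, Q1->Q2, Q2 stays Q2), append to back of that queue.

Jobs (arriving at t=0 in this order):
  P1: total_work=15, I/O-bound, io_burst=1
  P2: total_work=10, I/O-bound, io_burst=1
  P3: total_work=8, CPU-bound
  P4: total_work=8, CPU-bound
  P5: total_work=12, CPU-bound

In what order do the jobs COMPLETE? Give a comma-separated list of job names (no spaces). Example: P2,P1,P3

t=0-1: P1@Q0 runs 1, rem=14, I/O yield, promote→Q0. Q0=[P2,P3,P4,P5,P1] Q1=[] Q2=[]
t=1-2: P2@Q0 runs 1, rem=9, I/O yield, promote→Q0. Q0=[P3,P4,P5,P1,P2] Q1=[] Q2=[]
t=2-4: P3@Q0 runs 2, rem=6, quantum used, demote→Q1. Q0=[P4,P5,P1,P2] Q1=[P3] Q2=[]
t=4-6: P4@Q0 runs 2, rem=6, quantum used, demote→Q1. Q0=[P5,P1,P2] Q1=[P3,P4] Q2=[]
t=6-8: P5@Q0 runs 2, rem=10, quantum used, demote→Q1. Q0=[P1,P2] Q1=[P3,P4,P5] Q2=[]
t=8-9: P1@Q0 runs 1, rem=13, I/O yield, promote→Q0. Q0=[P2,P1] Q1=[P3,P4,P5] Q2=[]
t=9-10: P2@Q0 runs 1, rem=8, I/O yield, promote→Q0. Q0=[P1,P2] Q1=[P3,P4,P5] Q2=[]
t=10-11: P1@Q0 runs 1, rem=12, I/O yield, promote→Q0. Q0=[P2,P1] Q1=[P3,P4,P5] Q2=[]
t=11-12: P2@Q0 runs 1, rem=7, I/O yield, promote→Q0. Q0=[P1,P2] Q1=[P3,P4,P5] Q2=[]
t=12-13: P1@Q0 runs 1, rem=11, I/O yield, promote→Q0. Q0=[P2,P1] Q1=[P3,P4,P5] Q2=[]
t=13-14: P2@Q0 runs 1, rem=6, I/O yield, promote→Q0. Q0=[P1,P2] Q1=[P3,P4,P5] Q2=[]
t=14-15: P1@Q0 runs 1, rem=10, I/O yield, promote→Q0. Q0=[P2,P1] Q1=[P3,P4,P5] Q2=[]
t=15-16: P2@Q0 runs 1, rem=5, I/O yield, promote→Q0. Q0=[P1,P2] Q1=[P3,P4,P5] Q2=[]
t=16-17: P1@Q0 runs 1, rem=9, I/O yield, promote→Q0. Q0=[P2,P1] Q1=[P3,P4,P5] Q2=[]
t=17-18: P2@Q0 runs 1, rem=4, I/O yield, promote→Q0. Q0=[P1,P2] Q1=[P3,P4,P5] Q2=[]
t=18-19: P1@Q0 runs 1, rem=8, I/O yield, promote→Q0. Q0=[P2,P1] Q1=[P3,P4,P5] Q2=[]
t=19-20: P2@Q0 runs 1, rem=3, I/O yield, promote→Q0. Q0=[P1,P2] Q1=[P3,P4,P5] Q2=[]
t=20-21: P1@Q0 runs 1, rem=7, I/O yield, promote→Q0. Q0=[P2,P1] Q1=[P3,P4,P5] Q2=[]
t=21-22: P2@Q0 runs 1, rem=2, I/O yield, promote→Q0. Q0=[P1,P2] Q1=[P3,P4,P5] Q2=[]
t=22-23: P1@Q0 runs 1, rem=6, I/O yield, promote→Q0. Q0=[P2,P1] Q1=[P3,P4,P5] Q2=[]
t=23-24: P2@Q0 runs 1, rem=1, I/O yield, promote→Q0. Q0=[P1,P2] Q1=[P3,P4,P5] Q2=[]
t=24-25: P1@Q0 runs 1, rem=5, I/O yield, promote→Q0. Q0=[P2,P1] Q1=[P3,P4,P5] Q2=[]
t=25-26: P2@Q0 runs 1, rem=0, completes. Q0=[P1] Q1=[P3,P4,P5] Q2=[]
t=26-27: P1@Q0 runs 1, rem=4, I/O yield, promote→Q0. Q0=[P1] Q1=[P3,P4,P5] Q2=[]
t=27-28: P1@Q0 runs 1, rem=3, I/O yield, promote→Q0. Q0=[P1] Q1=[P3,P4,P5] Q2=[]
t=28-29: P1@Q0 runs 1, rem=2, I/O yield, promote→Q0. Q0=[P1] Q1=[P3,P4,P5] Q2=[]
t=29-30: P1@Q0 runs 1, rem=1, I/O yield, promote→Q0. Q0=[P1] Q1=[P3,P4,P5] Q2=[]
t=30-31: P1@Q0 runs 1, rem=0, completes. Q0=[] Q1=[P3,P4,P5] Q2=[]
t=31-37: P3@Q1 runs 6, rem=0, completes. Q0=[] Q1=[P4,P5] Q2=[]
t=37-43: P4@Q1 runs 6, rem=0, completes. Q0=[] Q1=[P5] Q2=[]
t=43-49: P5@Q1 runs 6, rem=4, quantum used, demote→Q2. Q0=[] Q1=[] Q2=[P5]
t=49-53: P5@Q2 runs 4, rem=0, completes. Q0=[] Q1=[] Q2=[]

Answer: P2,P1,P3,P4,P5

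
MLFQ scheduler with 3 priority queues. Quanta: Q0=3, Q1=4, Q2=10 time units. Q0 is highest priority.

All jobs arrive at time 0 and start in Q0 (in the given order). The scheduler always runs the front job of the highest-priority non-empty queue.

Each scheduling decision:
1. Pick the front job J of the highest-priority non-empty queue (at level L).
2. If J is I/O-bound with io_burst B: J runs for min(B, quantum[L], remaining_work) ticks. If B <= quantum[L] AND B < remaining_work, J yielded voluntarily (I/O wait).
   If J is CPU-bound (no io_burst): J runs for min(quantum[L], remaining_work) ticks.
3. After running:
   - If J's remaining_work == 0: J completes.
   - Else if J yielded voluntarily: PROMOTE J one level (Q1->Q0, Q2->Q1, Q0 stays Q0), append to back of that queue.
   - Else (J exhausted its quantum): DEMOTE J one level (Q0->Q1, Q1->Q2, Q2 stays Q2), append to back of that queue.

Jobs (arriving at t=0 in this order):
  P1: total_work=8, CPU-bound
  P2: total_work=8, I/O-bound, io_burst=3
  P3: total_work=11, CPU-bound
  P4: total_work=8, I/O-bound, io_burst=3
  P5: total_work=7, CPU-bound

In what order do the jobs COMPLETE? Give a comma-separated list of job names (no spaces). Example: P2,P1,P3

t=0-3: P1@Q0 runs 3, rem=5, quantum used, demote→Q1. Q0=[P2,P3,P4,P5] Q1=[P1] Q2=[]
t=3-6: P2@Q0 runs 3, rem=5, I/O yield, promote→Q0. Q0=[P3,P4,P5,P2] Q1=[P1] Q2=[]
t=6-9: P3@Q0 runs 3, rem=8, quantum used, demote→Q1. Q0=[P4,P5,P2] Q1=[P1,P3] Q2=[]
t=9-12: P4@Q0 runs 3, rem=5, I/O yield, promote→Q0. Q0=[P5,P2,P4] Q1=[P1,P3] Q2=[]
t=12-15: P5@Q0 runs 3, rem=4, quantum used, demote→Q1. Q0=[P2,P4] Q1=[P1,P3,P5] Q2=[]
t=15-18: P2@Q0 runs 3, rem=2, I/O yield, promote→Q0. Q0=[P4,P2] Q1=[P1,P3,P5] Q2=[]
t=18-21: P4@Q0 runs 3, rem=2, I/O yield, promote→Q0. Q0=[P2,P4] Q1=[P1,P3,P5] Q2=[]
t=21-23: P2@Q0 runs 2, rem=0, completes. Q0=[P4] Q1=[P1,P3,P5] Q2=[]
t=23-25: P4@Q0 runs 2, rem=0, completes. Q0=[] Q1=[P1,P3,P5] Q2=[]
t=25-29: P1@Q1 runs 4, rem=1, quantum used, demote→Q2. Q0=[] Q1=[P3,P5] Q2=[P1]
t=29-33: P3@Q1 runs 4, rem=4, quantum used, demote→Q2. Q0=[] Q1=[P5] Q2=[P1,P3]
t=33-37: P5@Q1 runs 4, rem=0, completes. Q0=[] Q1=[] Q2=[P1,P3]
t=37-38: P1@Q2 runs 1, rem=0, completes. Q0=[] Q1=[] Q2=[P3]
t=38-42: P3@Q2 runs 4, rem=0, completes. Q0=[] Q1=[] Q2=[]

Answer: P2,P4,P5,P1,P3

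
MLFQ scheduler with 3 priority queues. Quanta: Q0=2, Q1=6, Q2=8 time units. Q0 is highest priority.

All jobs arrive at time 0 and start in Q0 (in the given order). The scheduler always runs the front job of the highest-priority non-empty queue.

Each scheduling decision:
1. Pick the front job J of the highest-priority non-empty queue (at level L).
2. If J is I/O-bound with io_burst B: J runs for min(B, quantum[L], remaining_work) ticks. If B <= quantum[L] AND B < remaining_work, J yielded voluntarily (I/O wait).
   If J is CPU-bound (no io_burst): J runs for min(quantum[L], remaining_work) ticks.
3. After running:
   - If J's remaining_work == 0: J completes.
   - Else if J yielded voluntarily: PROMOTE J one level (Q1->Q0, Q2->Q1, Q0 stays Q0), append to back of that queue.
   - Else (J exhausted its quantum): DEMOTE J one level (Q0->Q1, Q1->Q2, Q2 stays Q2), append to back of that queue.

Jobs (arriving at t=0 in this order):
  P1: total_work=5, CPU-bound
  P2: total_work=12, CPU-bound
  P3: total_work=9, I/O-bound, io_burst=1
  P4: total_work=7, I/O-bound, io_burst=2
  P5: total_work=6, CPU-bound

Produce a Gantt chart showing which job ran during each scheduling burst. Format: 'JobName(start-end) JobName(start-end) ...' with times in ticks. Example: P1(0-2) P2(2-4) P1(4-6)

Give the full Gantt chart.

Answer: P1(0-2) P2(2-4) P3(4-5) P4(5-7) P5(7-9) P3(9-10) P4(10-12) P3(12-13) P4(13-15) P3(15-16) P4(16-17) P3(17-18) P3(18-19) P3(19-20) P3(20-21) P3(21-22) P1(22-25) P2(25-31) P5(31-35) P2(35-39)

Derivation:
t=0-2: P1@Q0 runs 2, rem=3, quantum used, demote→Q1. Q0=[P2,P3,P4,P5] Q1=[P1] Q2=[]
t=2-4: P2@Q0 runs 2, rem=10, quantum used, demote→Q1. Q0=[P3,P4,P5] Q1=[P1,P2] Q2=[]
t=4-5: P3@Q0 runs 1, rem=8, I/O yield, promote→Q0. Q0=[P4,P5,P3] Q1=[P1,P2] Q2=[]
t=5-7: P4@Q0 runs 2, rem=5, I/O yield, promote→Q0. Q0=[P5,P3,P4] Q1=[P1,P2] Q2=[]
t=7-9: P5@Q0 runs 2, rem=4, quantum used, demote→Q1. Q0=[P3,P4] Q1=[P1,P2,P5] Q2=[]
t=9-10: P3@Q0 runs 1, rem=7, I/O yield, promote→Q0. Q0=[P4,P3] Q1=[P1,P2,P5] Q2=[]
t=10-12: P4@Q0 runs 2, rem=3, I/O yield, promote→Q0. Q0=[P3,P4] Q1=[P1,P2,P5] Q2=[]
t=12-13: P3@Q0 runs 1, rem=6, I/O yield, promote→Q0. Q0=[P4,P3] Q1=[P1,P2,P5] Q2=[]
t=13-15: P4@Q0 runs 2, rem=1, I/O yield, promote→Q0. Q0=[P3,P4] Q1=[P1,P2,P5] Q2=[]
t=15-16: P3@Q0 runs 1, rem=5, I/O yield, promote→Q0. Q0=[P4,P3] Q1=[P1,P2,P5] Q2=[]
t=16-17: P4@Q0 runs 1, rem=0, completes. Q0=[P3] Q1=[P1,P2,P5] Q2=[]
t=17-18: P3@Q0 runs 1, rem=4, I/O yield, promote→Q0. Q0=[P3] Q1=[P1,P2,P5] Q2=[]
t=18-19: P3@Q0 runs 1, rem=3, I/O yield, promote→Q0. Q0=[P3] Q1=[P1,P2,P5] Q2=[]
t=19-20: P3@Q0 runs 1, rem=2, I/O yield, promote→Q0. Q0=[P3] Q1=[P1,P2,P5] Q2=[]
t=20-21: P3@Q0 runs 1, rem=1, I/O yield, promote→Q0. Q0=[P3] Q1=[P1,P2,P5] Q2=[]
t=21-22: P3@Q0 runs 1, rem=0, completes. Q0=[] Q1=[P1,P2,P5] Q2=[]
t=22-25: P1@Q1 runs 3, rem=0, completes. Q0=[] Q1=[P2,P5] Q2=[]
t=25-31: P2@Q1 runs 6, rem=4, quantum used, demote→Q2. Q0=[] Q1=[P5] Q2=[P2]
t=31-35: P5@Q1 runs 4, rem=0, completes. Q0=[] Q1=[] Q2=[P2]
t=35-39: P2@Q2 runs 4, rem=0, completes. Q0=[] Q1=[] Q2=[]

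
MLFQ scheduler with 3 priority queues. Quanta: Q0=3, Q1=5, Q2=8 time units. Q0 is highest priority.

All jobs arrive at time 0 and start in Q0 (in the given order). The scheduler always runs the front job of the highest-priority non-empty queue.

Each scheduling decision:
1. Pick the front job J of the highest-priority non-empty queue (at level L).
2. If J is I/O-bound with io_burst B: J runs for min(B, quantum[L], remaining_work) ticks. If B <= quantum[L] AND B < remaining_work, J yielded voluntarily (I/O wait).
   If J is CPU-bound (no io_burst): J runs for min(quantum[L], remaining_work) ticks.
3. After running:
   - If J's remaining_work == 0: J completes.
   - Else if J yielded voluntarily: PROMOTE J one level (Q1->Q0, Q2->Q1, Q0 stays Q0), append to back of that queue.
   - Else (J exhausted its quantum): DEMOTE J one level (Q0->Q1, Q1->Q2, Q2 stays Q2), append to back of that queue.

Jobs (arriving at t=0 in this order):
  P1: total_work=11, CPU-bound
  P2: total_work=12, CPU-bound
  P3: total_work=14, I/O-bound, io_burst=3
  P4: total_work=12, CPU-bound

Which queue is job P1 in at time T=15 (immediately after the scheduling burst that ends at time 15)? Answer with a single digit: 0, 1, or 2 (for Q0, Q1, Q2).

t=0-3: P1@Q0 runs 3, rem=8, quantum used, demote→Q1. Q0=[P2,P3,P4] Q1=[P1] Q2=[]
t=3-6: P2@Q0 runs 3, rem=9, quantum used, demote→Q1. Q0=[P3,P4] Q1=[P1,P2] Q2=[]
t=6-9: P3@Q0 runs 3, rem=11, I/O yield, promote→Q0. Q0=[P4,P3] Q1=[P1,P2] Q2=[]
t=9-12: P4@Q0 runs 3, rem=9, quantum used, demote→Q1. Q0=[P3] Q1=[P1,P2,P4] Q2=[]
t=12-15: P3@Q0 runs 3, rem=8, I/O yield, promote→Q0. Q0=[P3] Q1=[P1,P2,P4] Q2=[]
t=15-18: P3@Q0 runs 3, rem=5, I/O yield, promote→Q0. Q0=[P3] Q1=[P1,P2,P4] Q2=[]
t=18-21: P3@Q0 runs 3, rem=2, I/O yield, promote→Q0. Q0=[P3] Q1=[P1,P2,P4] Q2=[]
t=21-23: P3@Q0 runs 2, rem=0, completes. Q0=[] Q1=[P1,P2,P4] Q2=[]
t=23-28: P1@Q1 runs 5, rem=3, quantum used, demote→Q2. Q0=[] Q1=[P2,P4] Q2=[P1]
t=28-33: P2@Q1 runs 5, rem=4, quantum used, demote→Q2. Q0=[] Q1=[P4] Q2=[P1,P2]
t=33-38: P4@Q1 runs 5, rem=4, quantum used, demote→Q2. Q0=[] Q1=[] Q2=[P1,P2,P4]
t=38-41: P1@Q2 runs 3, rem=0, completes. Q0=[] Q1=[] Q2=[P2,P4]
t=41-45: P2@Q2 runs 4, rem=0, completes. Q0=[] Q1=[] Q2=[P4]
t=45-49: P4@Q2 runs 4, rem=0, completes. Q0=[] Q1=[] Q2=[]

Answer: 1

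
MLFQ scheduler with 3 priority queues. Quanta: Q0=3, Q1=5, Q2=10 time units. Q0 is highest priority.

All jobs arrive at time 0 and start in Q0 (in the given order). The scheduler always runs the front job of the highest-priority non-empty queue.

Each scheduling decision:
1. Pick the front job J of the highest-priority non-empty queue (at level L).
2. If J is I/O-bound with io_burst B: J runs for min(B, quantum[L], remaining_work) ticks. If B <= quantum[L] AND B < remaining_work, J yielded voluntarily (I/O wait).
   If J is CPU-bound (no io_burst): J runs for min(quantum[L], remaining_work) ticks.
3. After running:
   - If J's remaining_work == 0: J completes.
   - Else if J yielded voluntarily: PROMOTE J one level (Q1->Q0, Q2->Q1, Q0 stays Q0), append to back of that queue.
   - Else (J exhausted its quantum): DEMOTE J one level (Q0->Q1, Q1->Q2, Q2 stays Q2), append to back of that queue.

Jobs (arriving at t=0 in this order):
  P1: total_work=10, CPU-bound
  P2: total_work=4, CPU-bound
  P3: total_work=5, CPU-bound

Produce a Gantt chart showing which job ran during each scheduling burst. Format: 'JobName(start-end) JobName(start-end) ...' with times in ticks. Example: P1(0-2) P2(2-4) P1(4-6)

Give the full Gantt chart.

Answer: P1(0-3) P2(3-6) P3(6-9) P1(9-14) P2(14-15) P3(15-17) P1(17-19)

Derivation:
t=0-3: P1@Q0 runs 3, rem=7, quantum used, demote→Q1. Q0=[P2,P3] Q1=[P1] Q2=[]
t=3-6: P2@Q0 runs 3, rem=1, quantum used, demote→Q1. Q0=[P3] Q1=[P1,P2] Q2=[]
t=6-9: P3@Q0 runs 3, rem=2, quantum used, demote→Q1. Q0=[] Q1=[P1,P2,P3] Q2=[]
t=9-14: P1@Q1 runs 5, rem=2, quantum used, demote→Q2. Q0=[] Q1=[P2,P3] Q2=[P1]
t=14-15: P2@Q1 runs 1, rem=0, completes. Q0=[] Q1=[P3] Q2=[P1]
t=15-17: P3@Q1 runs 2, rem=0, completes. Q0=[] Q1=[] Q2=[P1]
t=17-19: P1@Q2 runs 2, rem=0, completes. Q0=[] Q1=[] Q2=[]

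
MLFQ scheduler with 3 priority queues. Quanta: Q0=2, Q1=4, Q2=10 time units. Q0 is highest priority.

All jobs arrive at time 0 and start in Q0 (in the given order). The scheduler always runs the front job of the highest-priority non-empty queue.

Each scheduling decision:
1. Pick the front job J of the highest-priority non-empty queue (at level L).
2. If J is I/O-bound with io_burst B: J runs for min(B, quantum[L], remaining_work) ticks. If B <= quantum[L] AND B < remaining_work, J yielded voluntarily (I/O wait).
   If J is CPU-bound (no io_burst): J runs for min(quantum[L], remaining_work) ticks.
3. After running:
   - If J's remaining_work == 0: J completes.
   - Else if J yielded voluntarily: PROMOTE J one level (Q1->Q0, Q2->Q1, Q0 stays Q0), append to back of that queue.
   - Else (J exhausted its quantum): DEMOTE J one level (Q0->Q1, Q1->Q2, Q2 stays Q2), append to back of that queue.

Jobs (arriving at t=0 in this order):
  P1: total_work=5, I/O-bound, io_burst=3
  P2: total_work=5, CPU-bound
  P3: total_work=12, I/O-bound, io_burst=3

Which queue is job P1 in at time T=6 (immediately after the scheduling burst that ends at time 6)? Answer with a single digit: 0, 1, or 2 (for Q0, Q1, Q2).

Answer: 1

Derivation:
t=0-2: P1@Q0 runs 2, rem=3, quantum used, demote→Q1. Q0=[P2,P3] Q1=[P1] Q2=[]
t=2-4: P2@Q0 runs 2, rem=3, quantum used, demote→Q1. Q0=[P3] Q1=[P1,P2] Q2=[]
t=4-6: P3@Q0 runs 2, rem=10, quantum used, demote→Q1. Q0=[] Q1=[P1,P2,P3] Q2=[]
t=6-9: P1@Q1 runs 3, rem=0, completes. Q0=[] Q1=[P2,P3] Q2=[]
t=9-12: P2@Q1 runs 3, rem=0, completes. Q0=[] Q1=[P3] Q2=[]
t=12-15: P3@Q1 runs 3, rem=7, I/O yield, promote→Q0. Q0=[P3] Q1=[] Q2=[]
t=15-17: P3@Q0 runs 2, rem=5, quantum used, demote→Q1. Q0=[] Q1=[P3] Q2=[]
t=17-20: P3@Q1 runs 3, rem=2, I/O yield, promote→Q0. Q0=[P3] Q1=[] Q2=[]
t=20-22: P3@Q0 runs 2, rem=0, completes. Q0=[] Q1=[] Q2=[]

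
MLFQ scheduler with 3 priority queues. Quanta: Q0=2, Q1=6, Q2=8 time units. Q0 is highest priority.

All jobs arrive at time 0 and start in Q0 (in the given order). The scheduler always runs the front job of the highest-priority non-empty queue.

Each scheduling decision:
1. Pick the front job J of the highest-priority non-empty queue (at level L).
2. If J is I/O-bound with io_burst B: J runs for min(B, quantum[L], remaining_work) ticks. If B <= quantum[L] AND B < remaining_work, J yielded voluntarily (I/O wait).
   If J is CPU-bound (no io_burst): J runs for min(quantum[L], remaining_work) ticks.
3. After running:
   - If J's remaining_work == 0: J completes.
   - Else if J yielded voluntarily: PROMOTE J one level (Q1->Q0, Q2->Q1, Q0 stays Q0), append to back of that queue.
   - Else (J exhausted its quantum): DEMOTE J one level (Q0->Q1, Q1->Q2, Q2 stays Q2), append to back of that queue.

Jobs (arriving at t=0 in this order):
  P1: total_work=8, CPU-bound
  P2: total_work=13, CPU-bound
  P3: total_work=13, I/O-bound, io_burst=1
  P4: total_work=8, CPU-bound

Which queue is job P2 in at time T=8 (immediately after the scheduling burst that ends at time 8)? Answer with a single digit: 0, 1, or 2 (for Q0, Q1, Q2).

t=0-2: P1@Q0 runs 2, rem=6, quantum used, demote→Q1. Q0=[P2,P3,P4] Q1=[P1] Q2=[]
t=2-4: P2@Q0 runs 2, rem=11, quantum used, demote→Q1. Q0=[P3,P4] Q1=[P1,P2] Q2=[]
t=4-5: P3@Q0 runs 1, rem=12, I/O yield, promote→Q0. Q0=[P4,P3] Q1=[P1,P2] Q2=[]
t=5-7: P4@Q0 runs 2, rem=6, quantum used, demote→Q1. Q0=[P3] Q1=[P1,P2,P4] Q2=[]
t=7-8: P3@Q0 runs 1, rem=11, I/O yield, promote→Q0. Q0=[P3] Q1=[P1,P2,P4] Q2=[]
t=8-9: P3@Q0 runs 1, rem=10, I/O yield, promote→Q0. Q0=[P3] Q1=[P1,P2,P4] Q2=[]
t=9-10: P3@Q0 runs 1, rem=9, I/O yield, promote→Q0. Q0=[P3] Q1=[P1,P2,P4] Q2=[]
t=10-11: P3@Q0 runs 1, rem=8, I/O yield, promote→Q0. Q0=[P3] Q1=[P1,P2,P4] Q2=[]
t=11-12: P3@Q0 runs 1, rem=7, I/O yield, promote→Q0. Q0=[P3] Q1=[P1,P2,P4] Q2=[]
t=12-13: P3@Q0 runs 1, rem=6, I/O yield, promote→Q0. Q0=[P3] Q1=[P1,P2,P4] Q2=[]
t=13-14: P3@Q0 runs 1, rem=5, I/O yield, promote→Q0. Q0=[P3] Q1=[P1,P2,P4] Q2=[]
t=14-15: P3@Q0 runs 1, rem=4, I/O yield, promote→Q0. Q0=[P3] Q1=[P1,P2,P4] Q2=[]
t=15-16: P3@Q0 runs 1, rem=3, I/O yield, promote→Q0. Q0=[P3] Q1=[P1,P2,P4] Q2=[]
t=16-17: P3@Q0 runs 1, rem=2, I/O yield, promote→Q0. Q0=[P3] Q1=[P1,P2,P4] Q2=[]
t=17-18: P3@Q0 runs 1, rem=1, I/O yield, promote→Q0. Q0=[P3] Q1=[P1,P2,P4] Q2=[]
t=18-19: P3@Q0 runs 1, rem=0, completes. Q0=[] Q1=[P1,P2,P4] Q2=[]
t=19-25: P1@Q1 runs 6, rem=0, completes. Q0=[] Q1=[P2,P4] Q2=[]
t=25-31: P2@Q1 runs 6, rem=5, quantum used, demote→Q2. Q0=[] Q1=[P4] Q2=[P2]
t=31-37: P4@Q1 runs 6, rem=0, completes. Q0=[] Q1=[] Q2=[P2]
t=37-42: P2@Q2 runs 5, rem=0, completes. Q0=[] Q1=[] Q2=[]

Answer: 1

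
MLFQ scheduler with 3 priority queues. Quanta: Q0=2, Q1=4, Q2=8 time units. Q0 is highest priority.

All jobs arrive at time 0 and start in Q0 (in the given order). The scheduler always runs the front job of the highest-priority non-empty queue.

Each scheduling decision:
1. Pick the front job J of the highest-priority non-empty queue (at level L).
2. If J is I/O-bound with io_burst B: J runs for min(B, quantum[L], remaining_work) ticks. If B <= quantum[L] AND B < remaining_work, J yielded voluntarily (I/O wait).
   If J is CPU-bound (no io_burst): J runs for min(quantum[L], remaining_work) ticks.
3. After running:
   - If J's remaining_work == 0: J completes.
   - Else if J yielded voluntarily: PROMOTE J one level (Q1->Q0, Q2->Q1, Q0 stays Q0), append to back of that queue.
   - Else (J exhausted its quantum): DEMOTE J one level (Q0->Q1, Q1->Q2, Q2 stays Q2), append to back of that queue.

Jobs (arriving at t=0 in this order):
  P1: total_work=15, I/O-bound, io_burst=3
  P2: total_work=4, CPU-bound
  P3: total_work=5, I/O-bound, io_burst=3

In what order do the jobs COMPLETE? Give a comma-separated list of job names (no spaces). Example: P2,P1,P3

t=0-2: P1@Q0 runs 2, rem=13, quantum used, demote→Q1. Q0=[P2,P3] Q1=[P1] Q2=[]
t=2-4: P2@Q0 runs 2, rem=2, quantum used, demote→Q1. Q0=[P3] Q1=[P1,P2] Q2=[]
t=4-6: P3@Q0 runs 2, rem=3, quantum used, demote→Q1. Q0=[] Q1=[P1,P2,P3] Q2=[]
t=6-9: P1@Q1 runs 3, rem=10, I/O yield, promote→Q0. Q0=[P1] Q1=[P2,P3] Q2=[]
t=9-11: P1@Q0 runs 2, rem=8, quantum used, demote→Q1. Q0=[] Q1=[P2,P3,P1] Q2=[]
t=11-13: P2@Q1 runs 2, rem=0, completes. Q0=[] Q1=[P3,P1] Q2=[]
t=13-16: P3@Q1 runs 3, rem=0, completes. Q0=[] Q1=[P1] Q2=[]
t=16-19: P1@Q1 runs 3, rem=5, I/O yield, promote→Q0. Q0=[P1] Q1=[] Q2=[]
t=19-21: P1@Q0 runs 2, rem=3, quantum used, demote→Q1. Q0=[] Q1=[P1] Q2=[]
t=21-24: P1@Q1 runs 3, rem=0, completes. Q0=[] Q1=[] Q2=[]

Answer: P2,P3,P1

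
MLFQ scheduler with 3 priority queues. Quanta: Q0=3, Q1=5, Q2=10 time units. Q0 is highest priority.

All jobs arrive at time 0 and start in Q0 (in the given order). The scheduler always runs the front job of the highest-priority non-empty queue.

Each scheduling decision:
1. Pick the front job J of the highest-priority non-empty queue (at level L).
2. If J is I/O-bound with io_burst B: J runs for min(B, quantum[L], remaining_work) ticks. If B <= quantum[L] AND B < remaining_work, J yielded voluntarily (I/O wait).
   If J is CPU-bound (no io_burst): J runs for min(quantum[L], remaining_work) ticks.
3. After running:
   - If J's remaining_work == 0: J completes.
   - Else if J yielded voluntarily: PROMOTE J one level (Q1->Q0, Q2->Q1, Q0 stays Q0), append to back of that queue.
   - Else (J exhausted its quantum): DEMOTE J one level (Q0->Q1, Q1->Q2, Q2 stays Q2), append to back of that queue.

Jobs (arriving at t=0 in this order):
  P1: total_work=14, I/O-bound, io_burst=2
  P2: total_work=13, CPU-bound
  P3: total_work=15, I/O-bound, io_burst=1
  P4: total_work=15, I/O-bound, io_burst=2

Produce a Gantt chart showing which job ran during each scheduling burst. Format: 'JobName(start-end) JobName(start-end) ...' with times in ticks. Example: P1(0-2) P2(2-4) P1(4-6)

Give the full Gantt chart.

Answer: P1(0-2) P2(2-5) P3(5-6) P4(6-8) P1(8-10) P3(10-11) P4(11-13) P1(13-15) P3(15-16) P4(16-18) P1(18-20) P3(20-21) P4(21-23) P1(23-25) P3(25-26) P4(26-28) P1(28-30) P3(30-31) P4(31-33) P1(33-35) P3(35-36) P4(36-38) P3(38-39) P4(39-40) P3(40-41) P3(41-42) P3(42-43) P3(43-44) P3(44-45) P3(45-46) P3(46-47) P2(47-52) P2(52-57)

Derivation:
t=0-2: P1@Q0 runs 2, rem=12, I/O yield, promote→Q0. Q0=[P2,P3,P4,P1] Q1=[] Q2=[]
t=2-5: P2@Q0 runs 3, rem=10, quantum used, demote→Q1. Q0=[P3,P4,P1] Q1=[P2] Q2=[]
t=5-6: P3@Q0 runs 1, rem=14, I/O yield, promote→Q0. Q0=[P4,P1,P3] Q1=[P2] Q2=[]
t=6-8: P4@Q0 runs 2, rem=13, I/O yield, promote→Q0. Q0=[P1,P3,P4] Q1=[P2] Q2=[]
t=8-10: P1@Q0 runs 2, rem=10, I/O yield, promote→Q0. Q0=[P3,P4,P1] Q1=[P2] Q2=[]
t=10-11: P3@Q0 runs 1, rem=13, I/O yield, promote→Q0. Q0=[P4,P1,P3] Q1=[P2] Q2=[]
t=11-13: P4@Q0 runs 2, rem=11, I/O yield, promote→Q0. Q0=[P1,P3,P4] Q1=[P2] Q2=[]
t=13-15: P1@Q0 runs 2, rem=8, I/O yield, promote→Q0. Q0=[P3,P4,P1] Q1=[P2] Q2=[]
t=15-16: P3@Q0 runs 1, rem=12, I/O yield, promote→Q0. Q0=[P4,P1,P3] Q1=[P2] Q2=[]
t=16-18: P4@Q0 runs 2, rem=9, I/O yield, promote→Q0. Q0=[P1,P3,P4] Q1=[P2] Q2=[]
t=18-20: P1@Q0 runs 2, rem=6, I/O yield, promote→Q0. Q0=[P3,P4,P1] Q1=[P2] Q2=[]
t=20-21: P3@Q0 runs 1, rem=11, I/O yield, promote→Q0. Q0=[P4,P1,P3] Q1=[P2] Q2=[]
t=21-23: P4@Q0 runs 2, rem=7, I/O yield, promote→Q0. Q0=[P1,P3,P4] Q1=[P2] Q2=[]
t=23-25: P1@Q0 runs 2, rem=4, I/O yield, promote→Q0. Q0=[P3,P4,P1] Q1=[P2] Q2=[]
t=25-26: P3@Q0 runs 1, rem=10, I/O yield, promote→Q0. Q0=[P4,P1,P3] Q1=[P2] Q2=[]
t=26-28: P4@Q0 runs 2, rem=5, I/O yield, promote→Q0. Q0=[P1,P3,P4] Q1=[P2] Q2=[]
t=28-30: P1@Q0 runs 2, rem=2, I/O yield, promote→Q0. Q0=[P3,P4,P1] Q1=[P2] Q2=[]
t=30-31: P3@Q0 runs 1, rem=9, I/O yield, promote→Q0. Q0=[P4,P1,P3] Q1=[P2] Q2=[]
t=31-33: P4@Q0 runs 2, rem=3, I/O yield, promote→Q0. Q0=[P1,P3,P4] Q1=[P2] Q2=[]
t=33-35: P1@Q0 runs 2, rem=0, completes. Q0=[P3,P4] Q1=[P2] Q2=[]
t=35-36: P3@Q0 runs 1, rem=8, I/O yield, promote→Q0. Q0=[P4,P3] Q1=[P2] Q2=[]
t=36-38: P4@Q0 runs 2, rem=1, I/O yield, promote→Q0. Q0=[P3,P4] Q1=[P2] Q2=[]
t=38-39: P3@Q0 runs 1, rem=7, I/O yield, promote→Q0. Q0=[P4,P3] Q1=[P2] Q2=[]
t=39-40: P4@Q0 runs 1, rem=0, completes. Q0=[P3] Q1=[P2] Q2=[]
t=40-41: P3@Q0 runs 1, rem=6, I/O yield, promote→Q0. Q0=[P3] Q1=[P2] Q2=[]
t=41-42: P3@Q0 runs 1, rem=5, I/O yield, promote→Q0. Q0=[P3] Q1=[P2] Q2=[]
t=42-43: P3@Q0 runs 1, rem=4, I/O yield, promote→Q0. Q0=[P3] Q1=[P2] Q2=[]
t=43-44: P3@Q0 runs 1, rem=3, I/O yield, promote→Q0. Q0=[P3] Q1=[P2] Q2=[]
t=44-45: P3@Q0 runs 1, rem=2, I/O yield, promote→Q0. Q0=[P3] Q1=[P2] Q2=[]
t=45-46: P3@Q0 runs 1, rem=1, I/O yield, promote→Q0. Q0=[P3] Q1=[P2] Q2=[]
t=46-47: P3@Q0 runs 1, rem=0, completes. Q0=[] Q1=[P2] Q2=[]
t=47-52: P2@Q1 runs 5, rem=5, quantum used, demote→Q2. Q0=[] Q1=[] Q2=[P2]
t=52-57: P2@Q2 runs 5, rem=0, completes. Q0=[] Q1=[] Q2=[]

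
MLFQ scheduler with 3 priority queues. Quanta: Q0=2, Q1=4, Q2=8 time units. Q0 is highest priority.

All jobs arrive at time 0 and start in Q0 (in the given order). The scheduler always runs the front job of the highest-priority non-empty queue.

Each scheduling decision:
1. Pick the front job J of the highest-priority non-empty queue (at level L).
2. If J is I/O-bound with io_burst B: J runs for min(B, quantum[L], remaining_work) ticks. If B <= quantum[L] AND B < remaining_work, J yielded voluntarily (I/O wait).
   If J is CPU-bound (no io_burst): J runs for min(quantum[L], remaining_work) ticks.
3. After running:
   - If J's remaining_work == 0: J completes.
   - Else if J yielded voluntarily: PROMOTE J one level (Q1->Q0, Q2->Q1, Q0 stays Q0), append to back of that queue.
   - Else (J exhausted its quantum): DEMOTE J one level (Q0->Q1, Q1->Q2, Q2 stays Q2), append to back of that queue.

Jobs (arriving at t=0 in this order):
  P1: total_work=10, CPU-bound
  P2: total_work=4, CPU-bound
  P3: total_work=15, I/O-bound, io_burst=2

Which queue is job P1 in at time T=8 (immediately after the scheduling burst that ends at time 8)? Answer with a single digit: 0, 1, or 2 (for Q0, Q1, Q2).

Answer: 1

Derivation:
t=0-2: P1@Q0 runs 2, rem=8, quantum used, demote→Q1. Q0=[P2,P3] Q1=[P1] Q2=[]
t=2-4: P2@Q0 runs 2, rem=2, quantum used, demote→Q1. Q0=[P3] Q1=[P1,P2] Q2=[]
t=4-6: P3@Q0 runs 2, rem=13, I/O yield, promote→Q0. Q0=[P3] Q1=[P1,P2] Q2=[]
t=6-8: P3@Q0 runs 2, rem=11, I/O yield, promote→Q0. Q0=[P3] Q1=[P1,P2] Q2=[]
t=8-10: P3@Q0 runs 2, rem=9, I/O yield, promote→Q0. Q0=[P3] Q1=[P1,P2] Q2=[]
t=10-12: P3@Q0 runs 2, rem=7, I/O yield, promote→Q0. Q0=[P3] Q1=[P1,P2] Q2=[]
t=12-14: P3@Q0 runs 2, rem=5, I/O yield, promote→Q0. Q0=[P3] Q1=[P1,P2] Q2=[]
t=14-16: P3@Q0 runs 2, rem=3, I/O yield, promote→Q0. Q0=[P3] Q1=[P1,P2] Q2=[]
t=16-18: P3@Q0 runs 2, rem=1, I/O yield, promote→Q0. Q0=[P3] Q1=[P1,P2] Q2=[]
t=18-19: P3@Q0 runs 1, rem=0, completes. Q0=[] Q1=[P1,P2] Q2=[]
t=19-23: P1@Q1 runs 4, rem=4, quantum used, demote→Q2. Q0=[] Q1=[P2] Q2=[P1]
t=23-25: P2@Q1 runs 2, rem=0, completes. Q0=[] Q1=[] Q2=[P1]
t=25-29: P1@Q2 runs 4, rem=0, completes. Q0=[] Q1=[] Q2=[]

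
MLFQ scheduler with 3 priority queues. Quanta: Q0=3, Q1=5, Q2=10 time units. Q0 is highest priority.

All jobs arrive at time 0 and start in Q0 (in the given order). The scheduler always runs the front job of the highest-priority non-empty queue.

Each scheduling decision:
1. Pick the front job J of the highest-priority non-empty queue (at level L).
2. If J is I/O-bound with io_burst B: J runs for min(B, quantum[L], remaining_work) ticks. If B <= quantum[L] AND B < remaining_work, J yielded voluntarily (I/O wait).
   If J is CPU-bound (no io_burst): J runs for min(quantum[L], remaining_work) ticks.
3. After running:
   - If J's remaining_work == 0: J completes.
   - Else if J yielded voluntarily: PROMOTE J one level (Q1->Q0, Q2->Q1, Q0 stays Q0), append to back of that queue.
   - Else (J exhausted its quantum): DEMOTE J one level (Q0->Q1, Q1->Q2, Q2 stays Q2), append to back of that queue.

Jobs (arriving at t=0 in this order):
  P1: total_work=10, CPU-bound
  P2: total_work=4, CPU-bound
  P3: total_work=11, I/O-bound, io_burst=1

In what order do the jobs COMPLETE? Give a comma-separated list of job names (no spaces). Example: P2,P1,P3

t=0-3: P1@Q0 runs 3, rem=7, quantum used, demote→Q1. Q0=[P2,P3] Q1=[P1] Q2=[]
t=3-6: P2@Q0 runs 3, rem=1, quantum used, demote→Q1. Q0=[P3] Q1=[P1,P2] Q2=[]
t=6-7: P3@Q0 runs 1, rem=10, I/O yield, promote→Q0. Q0=[P3] Q1=[P1,P2] Q2=[]
t=7-8: P3@Q0 runs 1, rem=9, I/O yield, promote→Q0. Q0=[P3] Q1=[P1,P2] Q2=[]
t=8-9: P3@Q0 runs 1, rem=8, I/O yield, promote→Q0. Q0=[P3] Q1=[P1,P2] Q2=[]
t=9-10: P3@Q0 runs 1, rem=7, I/O yield, promote→Q0. Q0=[P3] Q1=[P1,P2] Q2=[]
t=10-11: P3@Q0 runs 1, rem=6, I/O yield, promote→Q0. Q0=[P3] Q1=[P1,P2] Q2=[]
t=11-12: P3@Q0 runs 1, rem=5, I/O yield, promote→Q0. Q0=[P3] Q1=[P1,P2] Q2=[]
t=12-13: P3@Q0 runs 1, rem=4, I/O yield, promote→Q0. Q0=[P3] Q1=[P1,P2] Q2=[]
t=13-14: P3@Q0 runs 1, rem=3, I/O yield, promote→Q0. Q0=[P3] Q1=[P1,P2] Q2=[]
t=14-15: P3@Q0 runs 1, rem=2, I/O yield, promote→Q0. Q0=[P3] Q1=[P1,P2] Q2=[]
t=15-16: P3@Q0 runs 1, rem=1, I/O yield, promote→Q0. Q0=[P3] Q1=[P1,P2] Q2=[]
t=16-17: P3@Q0 runs 1, rem=0, completes. Q0=[] Q1=[P1,P2] Q2=[]
t=17-22: P1@Q1 runs 5, rem=2, quantum used, demote→Q2. Q0=[] Q1=[P2] Q2=[P1]
t=22-23: P2@Q1 runs 1, rem=0, completes. Q0=[] Q1=[] Q2=[P1]
t=23-25: P1@Q2 runs 2, rem=0, completes. Q0=[] Q1=[] Q2=[]

Answer: P3,P2,P1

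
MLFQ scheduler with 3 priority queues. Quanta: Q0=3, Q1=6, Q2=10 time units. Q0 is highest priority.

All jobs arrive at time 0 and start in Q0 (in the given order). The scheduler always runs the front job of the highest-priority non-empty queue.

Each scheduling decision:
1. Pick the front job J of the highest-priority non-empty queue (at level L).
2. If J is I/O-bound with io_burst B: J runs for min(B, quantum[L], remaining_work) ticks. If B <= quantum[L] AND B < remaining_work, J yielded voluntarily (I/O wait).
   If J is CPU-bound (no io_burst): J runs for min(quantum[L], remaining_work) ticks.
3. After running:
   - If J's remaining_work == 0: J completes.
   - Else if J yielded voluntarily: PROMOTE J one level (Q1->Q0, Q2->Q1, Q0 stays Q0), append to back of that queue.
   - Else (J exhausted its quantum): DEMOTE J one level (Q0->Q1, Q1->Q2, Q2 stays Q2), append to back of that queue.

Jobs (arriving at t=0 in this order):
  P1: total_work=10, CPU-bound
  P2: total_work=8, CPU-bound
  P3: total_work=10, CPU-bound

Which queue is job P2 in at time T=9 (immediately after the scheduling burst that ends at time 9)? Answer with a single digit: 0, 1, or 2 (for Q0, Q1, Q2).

Answer: 1

Derivation:
t=0-3: P1@Q0 runs 3, rem=7, quantum used, demote→Q1. Q0=[P2,P3] Q1=[P1] Q2=[]
t=3-6: P2@Q0 runs 3, rem=5, quantum used, demote→Q1. Q0=[P3] Q1=[P1,P2] Q2=[]
t=6-9: P3@Q0 runs 3, rem=7, quantum used, demote→Q1. Q0=[] Q1=[P1,P2,P3] Q2=[]
t=9-15: P1@Q1 runs 6, rem=1, quantum used, demote→Q2. Q0=[] Q1=[P2,P3] Q2=[P1]
t=15-20: P2@Q1 runs 5, rem=0, completes. Q0=[] Q1=[P3] Q2=[P1]
t=20-26: P3@Q1 runs 6, rem=1, quantum used, demote→Q2. Q0=[] Q1=[] Q2=[P1,P3]
t=26-27: P1@Q2 runs 1, rem=0, completes. Q0=[] Q1=[] Q2=[P3]
t=27-28: P3@Q2 runs 1, rem=0, completes. Q0=[] Q1=[] Q2=[]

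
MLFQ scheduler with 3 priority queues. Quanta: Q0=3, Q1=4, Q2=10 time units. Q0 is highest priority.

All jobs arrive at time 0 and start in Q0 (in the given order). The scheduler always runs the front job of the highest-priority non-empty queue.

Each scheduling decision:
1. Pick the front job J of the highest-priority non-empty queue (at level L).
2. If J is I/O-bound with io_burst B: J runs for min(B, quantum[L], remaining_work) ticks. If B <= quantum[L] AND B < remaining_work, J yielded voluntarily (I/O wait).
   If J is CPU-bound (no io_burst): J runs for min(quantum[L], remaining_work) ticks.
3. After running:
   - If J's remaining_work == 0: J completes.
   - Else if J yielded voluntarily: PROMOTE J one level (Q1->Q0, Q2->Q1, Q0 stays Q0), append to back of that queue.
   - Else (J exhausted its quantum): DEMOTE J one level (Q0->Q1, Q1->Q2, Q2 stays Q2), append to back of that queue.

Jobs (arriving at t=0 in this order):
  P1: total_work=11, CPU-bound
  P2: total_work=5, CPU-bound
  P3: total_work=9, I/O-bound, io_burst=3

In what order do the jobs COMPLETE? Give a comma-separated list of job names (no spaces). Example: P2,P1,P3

t=0-3: P1@Q0 runs 3, rem=8, quantum used, demote→Q1. Q0=[P2,P3] Q1=[P1] Q2=[]
t=3-6: P2@Q0 runs 3, rem=2, quantum used, demote→Q1. Q0=[P3] Q1=[P1,P2] Q2=[]
t=6-9: P3@Q0 runs 3, rem=6, I/O yield, promote→Q0. Q0=[P3] Q1=[P1,P2] Q2=[]
t=9-12: P3@Q0 runs 3, rem=3, I/O yield, promote→Q0. Q0=[P3] Q1=[P1,P2] Q2=[]
t=12-15: P3@Q0 runs 3, rem=0, completes. Q0=[] Q1=[P1,P2] Q2=[]
t=15-19: P1@Q1 runs 4, rem=4, quantum used, demote→Q2. Q0=[] Q1=[P2] Q2=[P1]
t=19-21: P2@Q1 runs 2, rem=0, completes. Q0=[] Q1=[] Q2=[P1]
t=21-25: P1@Q2 runs 4, rem=0, completes. Q0=[] Q1=[] Q2=[]

Answer: P3,P2,P1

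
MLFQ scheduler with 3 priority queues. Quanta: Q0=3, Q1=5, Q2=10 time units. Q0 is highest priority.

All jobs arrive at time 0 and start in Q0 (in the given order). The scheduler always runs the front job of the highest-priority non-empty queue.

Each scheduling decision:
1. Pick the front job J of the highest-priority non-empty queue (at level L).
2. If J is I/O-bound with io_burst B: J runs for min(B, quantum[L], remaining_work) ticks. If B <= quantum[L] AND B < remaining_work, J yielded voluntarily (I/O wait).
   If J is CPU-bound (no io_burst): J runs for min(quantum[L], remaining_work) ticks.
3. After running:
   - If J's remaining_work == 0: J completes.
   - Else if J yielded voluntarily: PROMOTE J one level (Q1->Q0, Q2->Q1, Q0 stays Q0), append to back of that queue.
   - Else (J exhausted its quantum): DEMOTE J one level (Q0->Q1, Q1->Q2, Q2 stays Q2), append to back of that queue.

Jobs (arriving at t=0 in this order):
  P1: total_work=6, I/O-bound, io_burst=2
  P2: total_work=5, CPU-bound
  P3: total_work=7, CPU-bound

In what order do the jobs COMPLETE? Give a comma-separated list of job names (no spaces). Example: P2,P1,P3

Answer: P1,P2,P3

Derivation:
t=0-2: P1@Q0 runs 2, rem=4, I/O yield, promote→Q0. Q0=[P2,P3,P1] Q1=[] Q2=[]
t=2-5: P2@Q0 runs 3, rem=2, quantum used, demote→Q1. Q0=[P3,P1] Q1=[P2] Q2=[]
t=5-8: P3@Q0 runs 3, rem=4, quantum used, demote→Q1. Q0=[P1] Q1=[P2,P3] Q2=[]
t=8-10: P1@Q0 runs 2, rem=2, I/O yield, promote→Q0. Q0=[P1] Q1=[P2,P3] Q2=[]
t=10-12: P1@Q0 runs 2, rem=0, completes. Q0=[] Q1=[P2,P3] Q2=[]
t=12-14: P2@Q1 runs 2, rem=0, completes. Q0=[] Q1=[P3] Q2=[]
t=14-18: P3@Q1 runs 4, rem=0, completes. Q0=[] Q1=[] Q2=[]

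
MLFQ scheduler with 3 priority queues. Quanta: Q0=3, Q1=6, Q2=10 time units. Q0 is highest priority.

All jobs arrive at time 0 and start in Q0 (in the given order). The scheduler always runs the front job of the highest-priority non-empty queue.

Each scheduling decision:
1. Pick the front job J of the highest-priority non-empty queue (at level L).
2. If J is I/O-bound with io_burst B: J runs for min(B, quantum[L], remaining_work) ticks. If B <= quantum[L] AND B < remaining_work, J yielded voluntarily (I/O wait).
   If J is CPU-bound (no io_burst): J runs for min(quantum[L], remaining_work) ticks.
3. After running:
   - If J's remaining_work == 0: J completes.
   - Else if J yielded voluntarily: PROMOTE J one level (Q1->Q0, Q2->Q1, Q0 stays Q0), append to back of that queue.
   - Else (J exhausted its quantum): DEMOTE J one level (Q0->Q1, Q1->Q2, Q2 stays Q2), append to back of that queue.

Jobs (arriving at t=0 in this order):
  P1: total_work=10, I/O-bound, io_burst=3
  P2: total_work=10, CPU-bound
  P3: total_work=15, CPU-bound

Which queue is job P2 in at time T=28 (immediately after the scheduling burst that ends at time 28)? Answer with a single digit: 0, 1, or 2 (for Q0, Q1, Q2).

t=0-3: P1@Q0 runs 3, rem=7, I/O yield, promote→Q0. Q0=[P2,P3,P1] Q1=[] Q2=[]
t=3-6: P2@Q0 runs 3, rem=7, quantum used, demote→Q1. Q0=[P3,P1] Q1=[P2] Q2=[]
t=6-9: P3@Q0 runs 3, rem=12, quantum used, demote→Q1. Q0=[P1] Q1=[P2,P3] Q2=[]
t=9-12: P1@Q0 runs 3, rem=4, I/O yield, promote→Q0. Q0=[P1] Q1=[P2,P3] Q2=[]
t=12-15: P1@Q0 runs 3, rem=1, I/O yield, promote→Q0. Q0=[P1] Q1=[P2,P3] Q2=[]
t=15-16: P1@Q0 runs 1, rem=0, completes. Q0=[] Q1=[P2,P3] Q2=[]
t=16-22: P2@Q1 runs 6, rem=1, quantum used, demote→Q2. Q0=[] Q1=[P3] Q2=[P2]
t=22-28: P3@Q1 runs 6, rem=6, quantum used, demote→Q2. Q0=[] Q1=[] Q2=[P2,P3]
t=28-29: P2@Q2 runs 1, rem=0, completes. Q0=[] Q1=[] Q2=[P3]
t=29-35: P3@Q2 runs 6, rem=0, completes. Q0=[] Q1=[] Q2=[]

Answer: 2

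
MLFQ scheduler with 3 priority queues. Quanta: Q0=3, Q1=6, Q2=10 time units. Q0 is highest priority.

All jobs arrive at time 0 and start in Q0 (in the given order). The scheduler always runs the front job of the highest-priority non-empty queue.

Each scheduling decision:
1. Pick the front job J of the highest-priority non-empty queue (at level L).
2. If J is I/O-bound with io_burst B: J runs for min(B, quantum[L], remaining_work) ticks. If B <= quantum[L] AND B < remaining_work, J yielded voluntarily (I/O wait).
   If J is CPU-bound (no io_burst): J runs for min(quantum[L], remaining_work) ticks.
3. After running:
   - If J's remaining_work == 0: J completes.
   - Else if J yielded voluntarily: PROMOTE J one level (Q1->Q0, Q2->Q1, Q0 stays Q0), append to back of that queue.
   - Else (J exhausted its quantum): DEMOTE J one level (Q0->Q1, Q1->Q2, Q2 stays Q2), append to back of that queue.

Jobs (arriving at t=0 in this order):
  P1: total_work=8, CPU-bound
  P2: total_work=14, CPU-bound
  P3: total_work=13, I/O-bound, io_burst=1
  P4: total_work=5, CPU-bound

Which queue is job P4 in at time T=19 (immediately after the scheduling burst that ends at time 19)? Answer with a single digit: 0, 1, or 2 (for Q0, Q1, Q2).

t=0-3: P1@Q0 runs 3, rem=5, quantum used, demote→Q1. Q0=[P2,P3,P4] Q1=[P1] Q2=[]
t=3-6: P2@Q0 runs 3, rem=11, quantum used, demote→Q1. Q0=[P3,P4] Q1=[P1,P2] Q2=[]
t=6-7: P3@Q0 runs 1, rem=12, I/O yield, promote→Q0. Q0=[P4,P3] Q1=[P1,P2] Q2=[]
t=7-10: P4@Q0 runs 3, rem=2, quantum used, demote→Q1. Q0=[P3] Q1=[P1,P2,P4] Q2=[]
t=10-11: P3@Q0 runs 1, rem=11, I/O yield, promote→Q0. Q0=[P3] Q1=[P1,P2,P4] Q2=[]
t=11-12: P3@Q0 runs 1, rem=10, I/O yield, promote→Q0. Q0=[P3] Q1=[P1,P2,P4] Q2=[]
t=12-13: P3@Q0 runs 1, rem=9, I/O yield, promote→Q0. Q0=[P3] Q1=[P1,P2,P4] Q2=[]
t=13-14: P3@Q0 runs 1, rem=8, I/O yield, promote→Q0. Q0=[P3] Q1=[P1,P2,P4] Q2=[]
t=14-15: P3@Q0 runs 1, rem=7, I/O yield, promote→Q0. Q0=[P3] Q1=[P1,P2,P4] Q2=[]
t=15-16: P3@Q0 runs 1, rem=6, I/O yield, promote→Q0. Q0=[P3] Q1=[P1,P2,P4] Q2=[]
t=16-17: P3@Q0 runs 1, rem=5, I/O yield, promote→Q0. Q0=[P3] Q1=[P1,P2,P4] Q2=[]
t=17-18: P3@Q0 runs 1, rem=4, I/O yield, promote→Q0. Q0=[P3] Q1=[P1,P2,P4] Q2=[]
t=18-19: P3@Q0 runs 1, rem=3, I/O yield, promote→Q0. Q0=[P3] Q1=[P1,P2,P4] Q2=[]
t=19-20: P3@Q0 runs 1, rem=2, I/O yield, promote→Q0. Q0=[P3] Q1=[P1,P2,P4] Q2=[]
t=20-21: P3@Q0 runs 1, rem=1, I/O yield, promote→Q0. Q0=[P3] Q1=[P1,P2,P4] Q2=[]
t=21-22: P3@Q0 runs 1, rem=0, completes. Q0=[] Q1=[P1,P2,P4] Q2=[]
t=22-27: P1@Q1 runs 5, rem=0, completes. Q0=[] Q1=[P2,P4] Q2=[]
t=27-33: P2@Q1 runs 6, rem=5, quantum used, demote→Q2. Q0=[] Q1=[P4] Q2=[P2]
t=33-35: P4@Q1 runs 2, rem=0, completes. Q0=[] Q1=[] Q2=[P2]
t=35-40: P2@Q2 runs 5, rem=0, completes. Q0=[] Q1=[] Q2=[]

Answer: 1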